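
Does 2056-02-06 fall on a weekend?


Anchor: Jan 1, 2056. With p = 2056 - 1 = 2055: (p + p//4 - p//100 + p//400) mod 7 = (2055 + 513 - 20 + 5) mod 7 = 2553 mod 7 = 5 -> Saturday (Mon=0 ... Sun=6)
Day of year: 37; offset = 36
Weekday index = (5 + 36) mod 7 = 6 -> Sunday
Weekend days: Saturday, Sunday

Yes


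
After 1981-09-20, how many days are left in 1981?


Day of year: 263 of 365
Remaining = 365 - 263

102 days


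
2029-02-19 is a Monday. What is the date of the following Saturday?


Current: Monday
Target: Saturday
Days ahead: 5

Next Saturday: 2029-02-24


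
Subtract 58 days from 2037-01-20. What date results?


Start: 2037-01-20, subtract 58 days
Back 20 days from January 20 reaches December 31, 2036 -> 38 left
December 2036 has 31 days -> back to November 30, 2036 -> 7 left
November 2036: 30 - 7 = 23 -> lands on November 23

Result: 2036-11-23


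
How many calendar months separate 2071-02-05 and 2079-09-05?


From February 2071 to September 2079
8 years * 12 = 96 months, plus 7 months = 103

103 months


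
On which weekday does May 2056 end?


May 2056 has 31 days
Anchor: Jan 1, 2056. With p = 2056 - 1 = 2055: (p + p//4 - p//100 + p//400) mod 7 = (2055 + 513 - 20 + 5) mod 7 = 2553 mod 7 = 5 -> Saturday (Mon=0 ... Sun=6)
Days before May (Jan-Apr): 121; May 1 index = (5 + 121) mod 7 = 0 -> Monday
Last day offset: 31 - 1 = 30 days
Weekday index = (0 + 30) mod 7 = 2

Wednesday, May 31


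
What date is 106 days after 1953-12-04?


Start: 1953-12-04, add 106 days
December 1953 has 31 days: 31 - 4 = 27 days to December 31 -> 79 left
January 1954 has 31 days -> 48 left
February 1954 has 28 days -> 20 left
March 1954: 20 <= 31 -> lands on March 20

Result: 1954-03-20


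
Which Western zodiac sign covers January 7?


Date: January 7
Conventional tropical zodiac dates: Capricorn from December 22 onward; Aquarius starts January 20
January 7 falls within the Capricorn range

Capricorn


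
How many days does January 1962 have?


January 1962

31 days


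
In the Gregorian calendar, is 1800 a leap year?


Gregorian leap year rule: divisible by 4, but not by 100, unless also by 400.
1800 is divisible by 100 but not 400 -> not a leap year

No


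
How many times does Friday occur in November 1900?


November 1900 has 30 days
Anchor: Jan 1, 1900. With p = 1900 - 1 = 1899: (p + p//4 - p//100 + p//400) mod 7 = (1899 + 474 - 18 + 4) mod 7 = 2359 mod 7 = 0 -> Monday (Mon=0 ... Sun=6)
Days before November (Jan-Oct): 304; November 1 index = (0 + 304) mod 7 = 3 -> Thursday
First Friday is November 2
Fridays: 2, 9, 16, 23, 30

5 Fridays


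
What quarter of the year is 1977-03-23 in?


Month: March (month 3)
Q1: Jan-Mar, Q2: Apr-Jun, Q3: Jul-Sep, Q4: Oct-Dec

Q1


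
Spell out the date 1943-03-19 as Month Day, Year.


ISO 1943-03-19 parses as year=1943, month=03, day=19
Month 3 -> March

March 19, 1943


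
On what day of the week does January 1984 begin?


Target: January 1, 1984
Anchor: Jan 1, 1984. With p = 1984 - 1 = 1983: (p + p//4 - p//100 + p//400) mod 7 = (1983 + 495 - 19 + 4) mod 7 = 2463 mod 7 = 6 -> Sunday (Mon=0 ... Sun=6)
Offset from anchor: 0 days
Weekday index = (6 + 0) mod 7 = 6

Sunday


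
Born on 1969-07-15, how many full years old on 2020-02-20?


Birth: 1969-07-15
Reference: 2020-02-20
Year difference: 2020 - 1969 = 51
Birthday not yet reached in 2020, subtract 1

50 years old


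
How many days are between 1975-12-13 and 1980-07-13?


From 1975-12-13 to 1980-07-13
1975-12-13: days before December = 31 + 28 + 31 + 30 + 31 + 30 + 31 + 31 + 30 + 31 + 30 = 334 (1975 is not a leap year); day of year = 334 + 13 = 347
1980-07-13: days before July = 31 + 29 + 31 + 30 + 31 + 30 = 182 (1980 is a leap year); day of year = 182 + 13 = 195
Rest of 1975: 365 - 347 = 18
Full years 1976 (366), 1977 (365), 1978 (365), 1979 (365): 1461
Total = 18 + 1461 + 195 = 1674

1674 days


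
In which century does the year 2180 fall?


Century = (year - 1) // 100 + 1
= (2180 - 1) // 100 + 1
= 2179 // 100 + 1
= 21 + 1

22nd century


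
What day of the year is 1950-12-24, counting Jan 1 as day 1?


Date: December 24, 1950
Days in months 1 through 11: 334
Plus 24 days in December

Day of year: 358


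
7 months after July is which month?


July is month 7
7 + 7 = 14; wrap: 14 - 12 = 2

February


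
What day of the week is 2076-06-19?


Date: June 19, 2076
Anchor: Jan 1, 2076. With p = 2076 - 1 = 2075: (p + p//4 - p//100 + p//400) mod 7 = (2075 + 518 - 20 + 5) mod 7 = 2578 mod 7 = 2 -> Wednesday (Mon=0 ... Sun=6)
Days before June (Jan-May): 152; offset = 152 + 19 - 1 = 170
Weekday index = (2 + 170) mod 7 = 4

Day of the week: Friday


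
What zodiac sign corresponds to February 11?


Date: February 11
Conventional tropical zodiac dates: Aquarius from January 20 onward; Pisces starts February 19
February 11 falls within the Aquarius range

Aquarius


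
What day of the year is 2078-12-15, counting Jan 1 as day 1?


Date: December 15, 2078
Days in months 1 through 11: 334
Plus 15 days in December

Day of year: 349


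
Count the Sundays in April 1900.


April 1900 has 30 days
Anchor: Jan 1, 1900. With p = 1900 - 1 = 1899: (p + p//4 - p//100 + p//400) mod 7 = (1899 + 474 - 18 + 4) mod 7 = 2359 mod 7 = 0 -> Monday (Mon=0 ... Sun=6)
Days before April (Jan-Mar): 90; April 1 index = (0 + 90) mod 7 = 6 -> Sunday
First Sunday is April 1
Sundays: 1, 8, 15, 22, 29

5 Sundays


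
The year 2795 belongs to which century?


Century = (year - 1) // 100 + 1
= (2795 - 1) // 100 + 1
= 2794 // 100 + 1
= 27 + 1

28th century


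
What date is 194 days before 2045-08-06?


Start: 2045-08-06, subtract 194 days
Back 6 days from August 6 reaches July 31, 2045 -> 188 left
July 2045 has 31 days -> back to June 30, 2045 -> 157 left
June 2045 has 30 days -> back to May 31, 2045 -> 127 left
May 2045 has 31 days -> back to April 30, 2045 -> 96 left
April 2045 has 30 days -> back to March 31, 2045 -> 66 left
March 2045 has 31 days -> back to February 28, 2045 -> 35 left
February 2045 has 28 days -> back to January 31, 2045 -> 7 left
January 2045: 31 - 7 = 24 -> lands on January 24

Result: 2045-01-24


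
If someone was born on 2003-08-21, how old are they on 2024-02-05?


Birth: 2003-08-21
Reference: 2024-02-05
Year difference: 2024 - 2003 = 21
Birthday not yet reached in 2024, subtract 1

20 years old


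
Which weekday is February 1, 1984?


Target: February 1, 1984
Anchor: Jan 1, 1984. With p = 1984 - 1 = 1983: (p + p//4 - p//100 + p//400) mod 7 = (1983 + 495 - 19 + 4) mod 7 = 2463 mod 7 = 6 -> Sunday (Mon=0 ... Sun=6)
Days before February (Jan): 31 days
Weekday index = (6 + 31) mod 7 = 2

Wednesday


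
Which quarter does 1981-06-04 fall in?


Month: June (month 6)
Q1: Jan-Mar, Q2: Apr-Jun, Q3: Jul-Sep, Q4: Oct-Dec

Q2


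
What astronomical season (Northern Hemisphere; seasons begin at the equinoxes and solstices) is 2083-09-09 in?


Date: September 9
Astronomical Summer (approx.; exact equinox/solstice day varies by year): June 21 to September 21
September 9 falls within the Summer window

Summer


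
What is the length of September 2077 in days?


September 2077

30 days


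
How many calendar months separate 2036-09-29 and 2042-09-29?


From September 2036 to September 2042
6 years * 12 = 72 months = 72

72 months


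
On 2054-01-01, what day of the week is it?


Date: January 1, 2054
Anchor: Jan 1, 2054. With p = 2054 - 1 = 2053: (p + p//4 - p//100 + p//400) mod 7 = (2053 + 513 - 20 + 5) mod 7 = 2551 mod 7 = 3 -> Thursday (Mon=0 ... Sun=6)
Days into year = 1 - 1 = 0
Weekday index = (3 + 0) mod 7 = 3

Day of the week: Thursday


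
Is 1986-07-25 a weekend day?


Anchor: Jan 1, 1986. With p = 1986 - 1 = 1985: (p + p//4 - p//100 + p//400) mod 7 = (1985 + 496 - 19 + 4) mod 7 = 2466 mod 7 = 2 -> Wednesday (Mon=0 ... Sun=6)
Day of year: 206; offset = 205
Weekday index = (2 + 205) mod 7 = 4 -> Friday
Weekend days: Saturday, Sunday

No


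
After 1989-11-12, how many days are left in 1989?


Day of year: 316 of 365
Remaining = 365 - 316

49 days


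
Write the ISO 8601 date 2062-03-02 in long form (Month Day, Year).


ISO 2062-03-02 parses as year=2062, month=03, day=02
Month 3 -> March

March 2, 2062


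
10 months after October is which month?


October is month 10
10 + 10 = 20; wrap: 20 - 12 = 8

August


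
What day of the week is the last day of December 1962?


December 1962 has 31 days
Anchor: Jan 1, 1962. With p = 1962 - 1 = 1961: (p + p//4 - p//100 + p//400) mod 7 = (1961 + 490 - 19 + 4) mod 7 = 2436 mod 7 = 0 -> Monday (Mon=0 ... Sun=6)
Days before December (Jan-Nov): 334; December 1 index = (0 + 334) mod 7 = 5 -> Saturday
Last day offset: 31 - 1 = 30 days
Weekday index = (5 + 30) mod 7 = 0

Monday, December 31


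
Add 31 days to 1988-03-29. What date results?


Start: 1988-03-29, add 31 days
March 1988 has 31 days: 31 - 29 = 2 days to March 31 -> 29 left
April 1988: 29 <= 30 -> lands on April 29

Result: 1988-04-29


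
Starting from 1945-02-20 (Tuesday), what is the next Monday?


Current: Tuesday
Target: Monday
Days ahead: 6

Next Monday: 1945-02-26


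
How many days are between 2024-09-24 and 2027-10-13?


From 2024-09-24 to 2027-10-13
2024-09-24: days before September = 31 + 29 + 31 + 30 + 31 + 30 + 31 + 31 = 244 (2024 is a leap year); day of year = 244 + 24 = 268
2027-10-13: days before October = 31 + 28 + 31 + 30 + 31 + 30 + 31 + 31 + 30 = 273 (2027 is not a leap year); day of year = 273 + 13 = 286
Rest of 2024: 366 - 268 = 98
Full years 2025 (365), 2026 (365): 730
Total = 98 + 730 + 286 = 1114

1114 days


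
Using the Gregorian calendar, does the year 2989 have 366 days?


Gregorian leap year rule: divisible by 4, but not by 100, unless also by 400.
2989 is not divisible by 4 -> not a leap year

No


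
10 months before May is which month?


May is month 5
5 - 10 = -5; wrap: -5 + 12 = 7

July


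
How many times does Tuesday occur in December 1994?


December 1994 has 31 days
Anchor: Jan 1, 1994. With p = 1994 - 1 = 1993: (p + p//4 - p//100 + p//400) mod 7 = (1993 + 498 - 19 + 4) mod 7 = 2476 mod 7 = 5 -> Saturday (Mon=0 ... Sun=6)
Days before December (Jan-Nov): 334; December 1 index = (5 + 334) mod 7 = 3 -> Thursday
First Tuesday is December 6
Tuesdays: 6, 13, 20, 27

4 Tuesdays


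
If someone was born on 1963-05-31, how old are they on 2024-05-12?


Birth: 1963-05-31
Reference: 2024-05-12
Year difference: 2024 - 1963 = 61
Birthday not yet reached in 2024, subtract 1

60 years old


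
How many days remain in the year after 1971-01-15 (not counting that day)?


Day of year: 15 of 365
Remaining = 365 - 15

350 days


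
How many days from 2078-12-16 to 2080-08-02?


From 2078-12-16 to 2080-08-02
2078-12-16: days before December = 31 + 28 + 31 + 30 + 31 + 30 + 31 + 31 + 30 + 31 + 30 = 334 (2078 is not a leap year); day of year = 334 + 16 = 350
2080-08-02: days before August = 31 + 29 + 31 + 30 + 31 + 30 + 31 = 213 (2080 is a leap year); day of year = 213 + 2 = 215
Rest of 2078: 365 - 350 = 15
Full years 2079 (365): 365
Total = 15 + 365 + 215 = 595

595 days


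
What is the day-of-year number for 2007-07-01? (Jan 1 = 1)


Date: July 1, 2007
Days in months 1 through 6: 181
Plus 1 days in July

Day of year: 182


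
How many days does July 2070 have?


July 2070

31 days


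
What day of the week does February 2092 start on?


Target: February 1, 2092
Anchor: Jan 1, 2092. With p = 2092 - 1 = 2091: (p + p//4 - p//100 + p//400) mod 7 = (2091 + 522 - 20 + 5) mod 7 = 2598 mod 7 = 1 -> Tuesday (Mon=0 ... Sun=6)
Days before February (Jan): 31 days
Weekday index = (1 + 31) mod 7 = 4

Friday


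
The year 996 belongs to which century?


Century = (year - 1) // 100 + 1
= (996 - 1) // 100 + 1
= 995 // 100 + 1
= 9 + 1

10th century


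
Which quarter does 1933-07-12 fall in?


Month: July (month 7)
Q1: Jan-Mar, Q2: Apr-Jun, Q3: Jul-Sep, Q4: Oct-Dec

Q3


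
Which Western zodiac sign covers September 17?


Date: September 17
Conventional tropical zodiac dates: Virgo from August 23 onward; Libra starts September 23
September 17 falls within the Virgo range

Virgo


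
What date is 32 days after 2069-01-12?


Start: 2069-01-12, add 32 days
January 2069 has 31 days: 31 - 12 = 19 days to January 31 -> 13 left
February 2069: 13 <= 28 -> lands on February 13

Result: 2069-02-13


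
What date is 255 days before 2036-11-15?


Start: 2036-11-15, subtract 255 days
Back 15 days from November 15 reaches October 31, 2036 -> 240 left
October 2036 has 31 days -> back to September 30, 2036 -> 209 left
September 2036 has 30 days -> back to August 31, 2036 -> 179 left
August 2036 has 31 days -> back to July 31, 2036 -> 148 left
July 2036 has 31 days -> back to June 30, 2036 -> 117 left
June 2036 has 30 days -> back to May 31, 2036 -> 87 left
May 2036 has 31 days -> back to April 30, 2036 -> 56 left
April 2036 has 30 days -> back to March 31, 2036 -> 26 left
March 2036: 31 - 26 = 5 -> lands on March 5

Result: 2036-03-05


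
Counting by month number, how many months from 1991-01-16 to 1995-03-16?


From January 1991 to March 1995
4 years * 12 = 48 months, plus 2 months = 50

50 months


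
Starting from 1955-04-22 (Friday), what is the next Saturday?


Current: Friday
Target: Saturday
Days ahead: 1

Next Saturday: 1955-04-23


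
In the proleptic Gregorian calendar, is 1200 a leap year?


Gregorian leap year rule: divisible by 4, but not by 100, unless also by 400.
1200 is divisible by 400 -> leap year

Yes


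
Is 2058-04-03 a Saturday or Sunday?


Anchor: Jan 1, 2058. With p = 2058 - 1 = 2057: (p + p//4 - p//100 + p//400) mod 7 = (2057 + 514 - 20 + 5) mod 7 = 2556 mod 7 = 1 -> Tuesday (Mon=0 ... Sun=6)
Day of year: 93; offset = 92
Weekday index = (1 + 92) mod 7 = 2 -> Wednesday
Weekend days: Saturday, Sunday

No


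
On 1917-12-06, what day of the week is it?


Date: December 6, 1917
Anchor: Jan 1, 1917. With p = 1917 - 1 = 1916: (p + p//4 - p//100 + p//400) mod 7 = (1916 + 479 - 19 + 4) mod 7 = 2380 mod 7 = 0 -> Monday (Mon=0 ... Sun=6)
Days before December (Jan-Nov): 334; offset = 334 + 6 - 1 = 339
Weekday index = (0 + 339) mod 7 = 3

Day of the week: Thursday


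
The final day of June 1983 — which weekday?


June 1983 has 30 days
Anchor: Jan 1, 1983. With p = 1983 - 1 = 1982: (p + p//4 - p//100 + p//400) mod 7 = (1982 + 495 - 19 + 4) mod 7 = 2462 mod 7 = 5 -> Saturday (Mon=0 ... Sun=6)
Days before June (Jan-May): 151; June 1 index = (5 + 151) mod 7 = 2 -> Wednesday
Last day offset: 30 - 1 = 29 days
Weekday index = (2 + 29) mod 7 = 3

Thursday, June 30


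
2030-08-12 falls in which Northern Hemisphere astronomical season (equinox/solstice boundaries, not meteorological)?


Date: August 12
Astronomical Summer (approx.; exact equinox/solstice day varies by year): June 21 to September 21
August 12 falls within the Summer window

Summer


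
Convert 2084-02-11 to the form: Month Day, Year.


ISO 2084-02-11 parses as year=2084, month=02, day=11
Month 2 -> February

February 11, 2084


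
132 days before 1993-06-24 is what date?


Start: 1993-06-24, subtract 132 days
Back 24 days from June 24 reaches May 31, 1993 -> 108 left
May 1993 has 31 days -> back to April 30, 1993 -> 77 left
April 1993 has 30 days -> back to March 31, 1993 -> 47 left
March 1993 has 31 days -> back to February 28, 1993 -> 16 left
February 1993: 28 - 16 = 12 -> lands on February 12

Result: 1993-02-12


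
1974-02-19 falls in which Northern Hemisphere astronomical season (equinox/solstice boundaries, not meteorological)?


Date: February 19
Astronomical Winter (approx.; exact equinox/solstice day varies by year): December 21 to March 19
February 19 falls within the Winter window

Winter


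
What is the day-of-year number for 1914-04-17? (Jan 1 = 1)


Date: April 17, 1914
Days in months 1 through 3: 90
Plus 17 days in April

Day of year: 107


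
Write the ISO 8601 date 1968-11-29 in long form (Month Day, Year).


ISO 1968-11-29 parses as year=1968, month=11, day=29
Month 11 -> November

November 29, 1968


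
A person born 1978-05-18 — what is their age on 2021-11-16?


Birth: 1978-05-18
Reference: 2021-11-16
Year difference: 2021 - 1978 = 43

43 years old


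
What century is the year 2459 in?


Century = (year - 1) // 100 + 1
= (2459 - 1) // 100 + 1
= 2458 // 100 + 1
= 24 + 1

25th century


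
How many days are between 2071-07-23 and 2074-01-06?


From 2071-07-23 to 2074-01-06
2071-07-23: days before July = 31 + 28 + 31 + 30 + 31 + 30 = 181 (2071 is not a leap year); day of year = 181 + 23 = 204
2074-01-06: day of year = 6
Rest of 2071: 365 - 204 = 161
Full years 2072 (366), 2073 (365): 731
Total = 161 + 731 + 6 = 898

898 days


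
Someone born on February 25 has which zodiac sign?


Date: February 25
Conventional tropical zodiac dates: Pisces from February 19 onward; Aries starts March 21
February 25 falls within the Pisces range

Pisces


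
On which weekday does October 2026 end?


October 2026 has 31 days
Anchor: Jan 1, 2026. With p = 2026 - 1 = 2025: (p + p//4 - p//100 + p//400) mod 7 = (2025 + 506 - 20 + 5) mod 7 = 2516 mod 7 = 3 -> Thursday (Mon=0 ... Sun=6)
Days before October (Jan-Sep): 273; October 1 index = (3 + 273) mod 7 = 3 -> Thursday
Last day offset: 31 - 1 = 30 days
Weekday index = (3 + 30) mod 7 = 5

Saturday, October 31


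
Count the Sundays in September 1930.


September 1930 has 30 days
Anchor: Jan 1, 1930. With p = 1930 - 1 = 1929: (p + p//4 - p//100 + p//400) mod 7 = (1929 + 482 - 19 + 4) mod 7 = 2396 mod 7 = 2 -> Wednesday (Mon=0 ... Sun=6)
Days before September (Jan-Aug): 243; September 1 index = (2 + 243) mod 7 = 0 -> Monday
First Sunday is September 7
Sundays: 7, 14, 21, 28

4 Sundays


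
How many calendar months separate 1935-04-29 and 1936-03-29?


From April 1935 to March 1936
1 year * 12 = 12 months, minus 1 month = 11

11 months


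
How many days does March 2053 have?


March 2053

31 days


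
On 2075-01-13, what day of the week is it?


Date: January 13, 2075
Anchor: Jan 1, 2075. With p = 2075 - 1 = 2074: (p + p//4 - p//100 + p//400) mod 7 = (2074 + 518 - 20 + 5) mod 7 = 2577 mod 7 = 1 -> Tuesday (Mon=0 ... Sun=6)
Days into year = 13 - 1 = 12
Weekday index = (1 + 12) mod 7 = 6

Day of the week: Sunday


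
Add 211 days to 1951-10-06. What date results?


Start: 1951-10-06, add 211 days
October 1951 has 31 days: 31 - 6 = 25 days to October 31 -> 186 left
November 1951 has 30 days -> 156 left
December 1951 has 31 days -> 125 left
January 1952 has 31 days -> 94 left
February 1952 has 29 days -> 65 left
March 1952 has 31 days -> 34 left
April 1952 has 30 days -> 4 left
May 1952: 4 <= 31 -> lands on May 4

Result: 1952-05-04


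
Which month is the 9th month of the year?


Month 9 of 12

September


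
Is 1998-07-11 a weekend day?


Anchor: Jan 1, 1998. With p = 1998 - 1 = 1997: (p + p//4 - p//100 + p//400) mod 7 = (1997 + 499 - 19 + 4) mod 7 = 2481 mod 7 = 3 -> Thursday (Mon=0 ... Sun=6)
Day of year: 192; offset = 191
Weekday index = (3 + 191) mod 7 = 5 -> Saturday
Weekend days: Saturday, Sunday

Yes


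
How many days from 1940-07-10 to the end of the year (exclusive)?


Day of year: 192 of 366
Remaining = 366 - 192

174 days


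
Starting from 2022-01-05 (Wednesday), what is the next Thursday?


Current: Wednesday
Target: Thursday
Days ahead: 1

Next Thursday: 2022-01-06


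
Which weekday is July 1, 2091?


Target: July 1, 2091
Anchor: Jan 1, 2091. With p = 2091 - 1 = 2090: (p + p//4 - p//100 + p//400) mod 7 = (2090 + 522 - 20 + 5) mod 7 = 2597 mod 7 = 0 -> Monday (Mon=0 ... Sun=6)
Days before July (Jan-Jun): 181 days
Weekday index = (0 + 181) mod 7 = 6

Sunday


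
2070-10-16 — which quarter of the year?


Month: October (month 10)
Q1: Jan-Mar, Q2: Apr-Jun, Q3: Jul-Sep, Q4: Oct-Dec

Q4


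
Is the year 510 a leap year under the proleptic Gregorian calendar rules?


Gregorian leap year rule: divisible by 4, but not by 100, unless also by 400.
510 is not divisible by 4 -> not a leap year

No


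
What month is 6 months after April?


April is month 4
4 + 6 = 10

October


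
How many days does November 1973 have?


November 1973

30 days


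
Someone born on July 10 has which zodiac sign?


Date: July 10
Conventional tropical zodiac dates: Cancer from June 21 onward; Leo starts July 23
July 10 falls within the Cancer range

Cancer


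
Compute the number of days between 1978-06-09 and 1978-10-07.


From 1978-06-09 to 1978-10-07
1978-06-09: days before June = 31 + 28 + 31 + 30 + 31 = 151 (1978 is not a leap year); day of year = 151 + 9 = 160
1978-10-07: days before October = 31 + 28 + 31 + 30 + 31 + 30 + 31 + 31 + 30 = 273 (1978 is not a leap year); day of year = 273 + 7 = 280
Same year: 280 - 160 = 120

120 days


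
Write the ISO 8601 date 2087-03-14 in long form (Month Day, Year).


ISO 2087-03-14 parses as year=2087, month=03, day=14
Month 3 -> March

March 14, 2087


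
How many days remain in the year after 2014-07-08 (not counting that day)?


Day of year: 189 of 365
Remaining = 365 - 189

176 days


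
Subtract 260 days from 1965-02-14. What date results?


Start: 1965-02-14, subtract 260 days
Back 14 days from February 14 reaches January 31, 1965 -> 246 left
January 1965 has 31 days -> back to December 31, 1964 -> 215 left
December 1964 has 31 days -> back to November 30, 1964 -> 184 left
November 1964 has 30 days -> back to October 31, 1964 -> 154 left
October 1964 has 31 days -> back to September 30, 1964 -> 123 left
September 1964 has 30 days -> back to August 31, 1964 -> 93 left
August 1964 has 31 days -> back to July 31, 1964 -> 62 left
July 1964 has 31 days -> back to June 30, 1964 -> 31 left
June 1964 has 30 days -> back to May 31, 1964 -> 1 left
May 1964: 31 - 1 = 30 -> lands on May 30

Result: 1964-05-30


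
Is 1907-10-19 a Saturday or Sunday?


Anchor: Jan 1, 1907. With p = 1907 - 1 = 1906: (p + p//4 - p//100 + p//400) mod 7 = (1906 + 476 - 19 + 4) mod 7 = 2367 mod 7 = 1 -> Tuesday (Mon=0 ... Sun=6)
Day of year: 292; offset = 291
Weekday index = (1 + 291) mod 7 = 5 -> Saturday
Weekend days: Saturday, Sunday

Yes


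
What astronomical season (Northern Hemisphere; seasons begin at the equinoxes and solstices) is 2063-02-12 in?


Date: February 12
Astronomical Winter (approx.; exact equinox/solstice day varies by year): December 21 to March 19
February 12 falls within the Winter window

Winter


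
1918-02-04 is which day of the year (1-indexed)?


Date: February 4, 1918
Days in months 1 through 1: 31
Plus 4 days in February

Day of year: 35


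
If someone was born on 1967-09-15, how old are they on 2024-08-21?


Birth: 1967-09-15
Reference: 2024-08-21
Year difference: 2024 - 1967 = 57
Birthday not yet reached in 2024, subtract 1

56 years old


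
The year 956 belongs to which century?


Century = (year - 1) // 100 + 1
= (956 - 1) // 100 + 1
= 955 // 100 + 1
= 9 + 1

10th century


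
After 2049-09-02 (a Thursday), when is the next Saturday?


Current: Thursday
Target: Saturday
Days ahead: 2

Next Saturday: 2049-09-04


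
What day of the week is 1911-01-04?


Date: January 4, 1911
Anchor: Jan 1, 1911. With p = 1911 - 1 = 1910: (p + p//4 - p//100 + p//400) mod 7 = (1910 + 477 - 19 + 4) mod 7 = 2372 mod 7 = 6 -> Sunday (Mon=0 ... Sun=6)
Days into year = 4 - 1 = 3
Weekday index = (6 + 3) mod 7 = 2

Day of the week: Wednesday


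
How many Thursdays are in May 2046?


May 2046 has 31 days
Anchor: Jan 1, 2046. With p = 2046 - 1 = 2045: (p + p//4 - p//100 + p//400) mod 7 = (2045 + 511 - 20 + 5) mod 7 = 2541 mod 7 = 0 -> Monday (Mon=0 ... Sun=6)
Days before May (Jan-Apr): 120; May 1 index = (0 + 120) mod 7 = 1 -> Tuesday
First Thursday is May 3
Thursdays: 3, 10, 17, 24, 31

5 Thursdays


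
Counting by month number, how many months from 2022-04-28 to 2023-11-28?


From April 2022 to November 2023
1 year * 12 = 12 months, plus 7 months = 19

19 months


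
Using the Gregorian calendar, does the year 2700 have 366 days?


Gregorian leap year rule: divisible by 4, but not by 100, unless also by 400.
2700 is divisible by 100 but not 400 -> not a leap year

No


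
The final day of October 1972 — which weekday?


October 1972 has 31 days
Anchor: Jan 1, 1972. With p = 1972 - 1 = 1971: (p + p//4 - p//100 + p//400) mod 7 = (1971 + 492 - 19 + 4) mod 7 = 2448 mod 7 = 5 -> Saturday (Mon=0 ... Sun=6)
Days before October (Jan-Sep): 274; October 1 index = (5 + 274) mod 7 = 6 -> Sunday
Last day offset: 31 - 1 = 30 days
Weekday index = (6 + 30) mod 7 = 1

Tuesday, October 31


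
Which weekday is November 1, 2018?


Target: November 1, 2018
Anchor: Jan 1, 2018. With p = 2018 - 1 = 2017: (p + p//4 - p//100 + p//400) mod 7 = (2017 + 504 - 20 + 5) mod 7 = 2506 mod 7 = 0 -> Monday (Mon=0 ... Sun=6)
Days before November (Jan-Oct): 304 days
Weekday index = (0 + 304) mod 7 = 3

Thursday


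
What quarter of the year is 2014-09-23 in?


Month: September (month 9)
Q1: Jan-Mar, Q2: Apr-Jun, Q3: Jul-Sep, Q4: Oct-Dec

Q3


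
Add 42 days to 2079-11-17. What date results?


Start: 2079-11-17, add 42 days
November 2079 has 30 days: 30 - 17 = 13 days to November 30 -> 29 left
December 2079: 29 <= 31 -> lands on December 29

Result: 2079-12-29


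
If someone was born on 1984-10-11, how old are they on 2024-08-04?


Birth: 1984-10-11
Reference: 2024-08-04
Year difference: 2024 - 1984 = 40
Birthday not yet reached in 2024, subtract 1

39 years old


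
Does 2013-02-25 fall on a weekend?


Anchor: Jan 1, 2013. With p = 2013 - 1 = 2012: (p + p//4 - p//100 + p//400) mod 7 = (2012 + 503 - 20 + 5) mod 7 = 2500 mod 7 = 1 -> Tuesday (Mon=0 ... Sun=6)
Day of year: 56; offset = 55
Weekday index = (1 + 55) mod 7 = 0 -> Monday
Weekend days: Saturday, Sunday

No


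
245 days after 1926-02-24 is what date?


Start: 1926-02-24, add 245 days
February 1926 has 28 days: 28 - 24 = 4 days to February 28 -> 241 left
March 1926 has 31 days -> 210 left
April 1926 has 30 days -> 180 left
May 1926 has 31 days -> 149 left
June 1926 has 30 days -> 119 left
July 1926 has 31 days -> 88 left
August 1926 has 31 days -> 57 left
September 1926 has 30 days -> 27 left
October 1926: 27 <= 31 -> lands on October 27

Result: 1926-10-27


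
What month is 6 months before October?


October is month 10
10 - 6 = 4

April


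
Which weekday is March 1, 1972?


Target: March 1, 1972
Anchor: Jan 1, 1972. With p = 1972 - 1 = 1971: (p + p//4 - p//100 + p//400) mod 7 = (1971 + 492 - 19 + 4) mod 7 = 2448 mod 7 = 5 -> Saturday (Mon=0 ... Sun=6)
Days before March (Jan-Feb): 60 days
Weekday index = (5 + 60) mod 7 = 2

Wednesday


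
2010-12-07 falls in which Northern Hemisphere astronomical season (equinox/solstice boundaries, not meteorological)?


Date: December 7
Astronomical Autumn (approx.; exact equinox/solstice day varies by year): September 22 to December 20
December 7 falls within the Autumn window

Autumn


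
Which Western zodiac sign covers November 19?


Date: November 19
Conventional tropical zodiac dates: Scorpio from October 23 onward; Sagittarius starts November 22
November 19 falls within the Scorpio range

Scorpio


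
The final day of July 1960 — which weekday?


July 1960 has 31 days
Anchor: Jan 1, 1960. With p = 1960 - 1 = 1959: (p + p//4 - p//100 + p//400) mod 7 = (1959 + 489 - 19 + 4) mod 7 = 2433 mod 7 = 4 -> Friday (Mon=0 ... Sun=6)
Days before July (Jan-Jun): 182; July 1 index = (4 + 182) mod 7 = 4 -> Friday
Last day offset: 31 - 1 = 30 days
Weekday index = (4 + 30) mod 7 = 6

Sunday, July 31


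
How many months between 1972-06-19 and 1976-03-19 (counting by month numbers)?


From June 1972 to March 1976
4 years * 12 = 48 months, minus 3 months = 45

45 months


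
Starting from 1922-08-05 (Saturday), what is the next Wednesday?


Current: Saturday
Target: Wednesday
Days ahead: 4

Next Wednesday: 1922-08-09


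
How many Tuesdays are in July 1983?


July 1983 has 31 days
Anchor: Jan 1, 1983. With p = 1983 - 1 = 1982: (p + p//4 - p//100 + p//400) mod 7 = (1982 + 495 - 19 + 4) mod 7 = 2462 mod 7 = 5 -> Saturday (Mon=0 ... Sun=6)
Days before July (Jan-Jun): 181; July 1 index = (5 + 181) mod 7 = 4 -> Friday
First Tuesday is July 5
Tuesdays: 5, 12, 19, 26

4 Tuesdays


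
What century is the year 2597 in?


Century = (year - 1) // 100 + 1
= (2597 - 1) // 100 + 1
= 2596 // 100 + 1
= 25 + 1

26th century


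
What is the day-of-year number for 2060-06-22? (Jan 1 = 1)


Date: June 22, 2060
Days in months 1 through 5: 152
Plus 22 days in June

Day of year: 174


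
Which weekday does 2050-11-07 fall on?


Date: November 7, 2050
Anchor: Jan 1, 2050. With p = 2050 - 1 = 2049: (p + p//4 - p//100 + p//400) mod 7 = (2049 + 512 - 20 + 5) mod 7 = 2546 mod 7 = 5 -> Saturday (Mon=0 ... Sun=6)
Days before November (Jan-Oct): 304; offset = 304 + 7 - 1 = 310
Weekday index = (5 + 310) mod 7 = 0

Day of the week: Monday


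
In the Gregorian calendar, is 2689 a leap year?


Gregorian leap year rule: divisible by 4, but not by 100, unless also by 400.
2689 is not divisible by 4 -> not a leap year

No


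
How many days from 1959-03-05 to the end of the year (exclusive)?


Day of year: 64 of 365
Remaining = 365 - 64

301 days


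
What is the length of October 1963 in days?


October 1963

31 days


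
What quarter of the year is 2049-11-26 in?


Month: November (month 11)
Q1: Jan-Mar, Q2: Apr-Jun, Q3: Jul-Sep, Q4: Oct-Dec

Q4


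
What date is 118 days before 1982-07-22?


Start: 1982-07-22, subtract 118 days
Back 22 days from July 22 reaches June 30, 1982 -> 96 left
June 1982 has 30 days -> back to May 31, 1982 -> 66 left
May 1982 has 31 days -> back to April 30, 1982 -> 35 left
April 1982 has 30 days -> back to March 31, 1982 -> 5 left
March 1982: 31 - 5 = 26 -> lands on March 26

Result: 1982-03-26


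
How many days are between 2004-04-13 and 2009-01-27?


From 2004-04-13 to 2009-01-27
2004-04-13: days before April = 31 + 29 + 31 = 91 (2004 is a leap year); day of year = 91 + 13 = 104
2009-01-27: day of year = 27
Rest of 2004: 366 - 104 = 262
Full years 2005 (365), 2006 (365), 2007 (365), 2008 (366): 1461
Total = 262 + 1461 + 27 = 1750

1750 days


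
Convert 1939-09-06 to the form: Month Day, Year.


ISO 1939-09-06 parses as year=1939, month=09, day=06
Month 9 -> September

September 6, 1939


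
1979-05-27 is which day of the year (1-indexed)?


Date: May 27, 1979
Days in months 1 through 4: 120
Plus 27 days in May

Day of year: 147


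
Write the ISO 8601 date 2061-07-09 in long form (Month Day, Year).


ISO 2061-07-09 parses as year=2061, month=07, day=09
Month 7 -> July

July 9, 2061


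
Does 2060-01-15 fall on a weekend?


Anchor: Jan 1, 2060. With p = 2060 - 1 = 2059: (p + p//4 - p//100 + p//400) mod 7 = (2059 + 514 - 20 + 5) mod 7 = 2558 mod 7 = 3 -> Thursday (Mon=0 ... Sun=6)
Day of year: 15; offset = 14
Weekday index = (3 + 14) mod 7 = 3 -> Thursday
Weekend days: Saturday, Sunday

No


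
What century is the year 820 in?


Century = (year - 1) // 100 + 1
= (820 - 1) // 100 + 1
= 819 // 100 + 1
= 8 + 1

9th century


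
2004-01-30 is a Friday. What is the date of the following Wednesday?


Current: Friday
Target: Wednesday
Days ahead: 5

Next Wednesday: 2004-02-04


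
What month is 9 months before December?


December is month 12
12 - 9 = 3

March


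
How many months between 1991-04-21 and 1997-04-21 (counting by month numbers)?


From April 1991 to April 1997
6 years * 12 = 72 months = 72

72 months


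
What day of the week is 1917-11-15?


Date: November 15, 1917
Anchor: Jan 1, 1917. With p = 1917 - 1 = 1916: (p + p//4 - p//100 + p//400) mod 7 = (1916 + 479 - 19 + 4) mod 7 = 2380 mod 7 = 0 -> Monday (Mon=0 ... Sun=6)
Days before November (Jan-Oct): 304; offset = 304 + 15 - 1 = 318
Weekday index = (0 + 318) mod 7 = 3

Day of the week: Thursday


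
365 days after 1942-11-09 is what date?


Start: 1942-11-09, add 365 days
November 1942 has 30 days: 30 - 9 = 21 days to November 30 -> 344 left
December 1942 has 31 days -> 313 left
January 1943 has 31 days -> 282 left
February 1943 has 28 days -> 254 left
March 1943 has 31 days -> 223 left
April 1943 has 30 days -> 193 left
May 1943 has 31 days -> 162 left
June 1943 has 30 days -> 132 left
July 1943 has 31 days -> 101 left
August 1943 has 31 days -> 70 left
September 1943 has 30 days -> 40 left
October 1943 has 31 days -> 9 left
November 1943: 9 <= 30 -> lands on November 9

Result: 1943-11-09


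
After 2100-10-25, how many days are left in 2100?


Day of year: 298 of 365
Remaining = 365 - 298

67 days


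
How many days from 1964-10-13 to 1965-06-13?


From 1964-10-13 to 1965-06-13
1964-10-13: days before October = 31 + 29 + 31 + 30 + 31 + 30 + 31 + 31 + 30 = 274 (1964 is a leap year); day of year = 274 + 13 = 287
1965-06-13: days before June = 31 + 28 + 31 + 30 + 31 = 151 (1965 is not a leap year); day of year = 151 + 13 = 164
Rest of 1964: 366 - 287 = 79
Total = 79 + 164 = 243

243 days


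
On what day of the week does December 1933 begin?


Target: December 1, 1933
Anchor: Jan 1, 1933. With p = 1933 - 1 = 1932: (p + p//4 - p//100 + p//400) mod 7 = (1932 + 483 - 19 + 4) mod 7 = 2400 mod 7 = 6 -> Sunday (Mon=0 ... Sun=6)
Days before December (Jan-Nov): 334 days
Weekday index = (6 + 334) mod 7 = 4

Friday


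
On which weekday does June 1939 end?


June 1939 has 30 days
Anchor: Jan 1, 1939. With p = 1939 - 1 = 1938: (p + p//4 - p//100 + p//400) mod 7 = (1938 + 484 - 19 + 4) mod 7 = 2407 mod 7 = 6 -> Sunday (Mon=0 ... Sun=6)
Days before June (Jan-May): 151; June 1 index = (6 + 151) mod 7 = 3 -> Thursday
Last day offset: 30 - 1 = 29 days
Weekday index = (3 + 29) mod 7 = 4

Friday, June 30


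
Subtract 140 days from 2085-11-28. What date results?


Start: 2085-11-28, subtract 140 days
Back 28 days from November 28 reaches October 31, 2085 -> 112 left
October 2085 has 31 days -> back to September 30, 2085 -> 81 left
September 2085 has 30 days -> back to August 31, 2085 -> 51 left
August 2085 has 31 days -> back to July 31, 2085 -> 20 left
July 2085: 31 - 20 = 11 -> lands on July 11

Result: 2085-07-11


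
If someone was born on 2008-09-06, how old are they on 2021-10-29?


Birth: 2008-09-06
Reference: 2021-10-29
Year difference: 2021 - 2008 = 13

13 years old


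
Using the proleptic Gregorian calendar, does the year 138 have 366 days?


Gregorian leap year rule: divisible by 4, but not by 100, unless also by 400.
138 is not divisible by 4 -> not a leap year

No


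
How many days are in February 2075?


February 2075 (leap year: no)

28 days


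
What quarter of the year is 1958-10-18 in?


Month: October (month 10)
Q1: Jan-Mar, Q2: Apr-Jun, Q3: Jul-Sep, Q4: Oct-Dec

Q4


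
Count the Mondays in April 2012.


April 2012 has 30 days
Anchor: Jan 1, 2012. With p = 2012 - 1 = 2011: (p + p//4 - p//100 + p//400) mod 7 = (2011 + 502 - 20 + 5) mod 7 = 2498 mod 7 = 6 -> Sunday (Mon=0 ... Sun=6)
Days before April (Jan-Mar): 91; April 1 index = (6 + 91) mod 7 = 6 -> Sunday
First Monday is April 2
Mondays: 2, 9, 16, 23, 30

5 Mondays


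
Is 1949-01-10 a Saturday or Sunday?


Anchor: Jan 1, 1949. With p = 1949 - 1 = 1948: (p + p//4 - p//100 + p//400) mod 7 = (1948 + 487 - 19 + 4) mod 7 = 2420 mod 7 = 5 -> Saturday (Mon=0 ... Sun=6)
Day of year: 10; offset = 9
Weekday index = (5 + 9) mod 7 = 0 -> Monday
Weekend days: Saturday, Sunday

No


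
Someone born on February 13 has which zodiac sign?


Date: February 13
Conventional tropical zodiac dates: Aquarius from January 20 onward; Pisces starts February 19
February 13 falls within the Aquarius range

Aquarius


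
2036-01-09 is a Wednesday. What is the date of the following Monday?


Current: Wednesday
Target: Monday
Days ahead: 5

Next Monday: 2036-01-14


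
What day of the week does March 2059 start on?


Target: March 1, 2059
Anchor: Jan 1, 2059. With p = 2059 - 1 = 2058: (p + p//4 - p//100 + p//400) mod 7 = (2058 + 514 - 20 + 5) mod 7 = 2557 mod 7 = 2 -> Wednesday (Mon=0 ... Sun=6)
Days before March (Jan-Feb): 59 days
Weekday index = (2 + 59) mod 7 = 5

Saturday


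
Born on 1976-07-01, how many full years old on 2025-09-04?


Birth: 1976-07-01
Reference: 2025-09-04
Year difference: 2025 - 1976 = 49

49 years old


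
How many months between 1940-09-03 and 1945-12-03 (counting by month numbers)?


From September 1940 to December 1945
5 years * 12 = 60 months, plus 3 months = 63

63 months


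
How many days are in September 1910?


September 1910

30 days


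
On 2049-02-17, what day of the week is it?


Date: February 17, 2049
Anchor: Jan 1, 2049. With p = 2049 - 1 = 2048: (p + p//4 - p//100 + p//400) mod 7 = (2048 + 512 - 20 + 5) mod 7 = 2545 mod 7 = 4 -> Friday (Mon=0 ... Sun=6)
Days before February (Jan): 31; offset = 31 + 17 - 1 = 47
Weekday index = (4 + 47) mod 7 = 2

Day of the week: Wednesday


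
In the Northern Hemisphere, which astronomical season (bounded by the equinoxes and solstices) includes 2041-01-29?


Date: January 29
Astronomical Winter (approx.; exact equinox/solstice day varies by year): December 21 to March 19
January 29 falls within the Winter window

Winter


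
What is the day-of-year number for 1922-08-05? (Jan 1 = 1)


Date: August 5, 1922
Days in months 1 through 7: 212
Plus 5 days in August

Day of year: 217


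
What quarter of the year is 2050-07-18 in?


Month: July (month 7)
Q1: Jan-Mar, Q2: Apr-Jun, Q3: Jul-Sep, Q4: Oct-Dec

Q3


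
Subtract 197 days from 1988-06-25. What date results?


Start: 1988-06-25, subtract 197 days
Back 25 days from June 25 reaches May 31, 1988 -> 172 left
May 1988 has 31 days -> back to April 30, 1988 -> 141 left
April 1988 has 30 days -> back to March 31, 1988 -> 111 left
March 1988 has 31 days -> back to February 29, 1988 -> 80 left
February 1988 has 29 days -> back to January 31, 1988 -> 51 left
January 1988 has 31 days -> back to December 31, 1987 -> 20 left
December 1987: 31 - 20 = 11 -> lands on December 11

Result: 1987-12-11


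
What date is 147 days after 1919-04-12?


Start: 1919-04-12, add 147 days
April 1919 has 30 days: 30 - 12 = 18 days to April 30 -> 129 left
May 1919 has 31 days -> 98 left
June 1919 has 30 days -> 68 left
July 1919 has 31 days -> 37 left
August 1919 has 31 days -> 6 left
September 1919: 6 <= 30 -> lands on September 6

Result: 1919-09-06


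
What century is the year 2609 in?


Century = (year - 1) // 100 + 1
= (2609 - 1) // 100 + 1
= 2608 // 100 + 1
= 26 + 1

27th century


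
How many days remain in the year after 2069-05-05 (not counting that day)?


Day of year: 125 of 365
Remaining = 365 - 125

240 days


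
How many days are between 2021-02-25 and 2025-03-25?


From 2021-02-25 to 2025-03-25
2021-02-25: days before February = 31; day of year = 31 + 25 = 56
2025-03-25: days before March = 31 + 28 = 59 (2025 is not a leap year); day of year = 59 + 25 = 84
Rest of 2021: 365 - 56 = 309
Full years 2022 (365), 2023 (365), 2024 (366): 1096
Total = 309 + 1096 + 84 = 1489

1489 days


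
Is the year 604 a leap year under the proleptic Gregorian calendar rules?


Gregorian leap year rule: divisible by 4, but not by 100, unless also by 400.
604 is divisible by 4 but not 100 -> leap year

Yes


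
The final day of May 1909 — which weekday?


May 1909 has 31 days
Anchor: Jan 1, 1909. With p = 1909 - 1 = 1908: (p + p//4 - p//100 + p//400) mod 7 = (1908 + 477 - 19 + 4) mod 7 = 2370 mod 7 = 4 -> Friday (Mon=0 ... Sun=6)
Days before May (Jan-Apr): 120; May 1 index = (4 + 120) mod 7 = 5 -> Saturday
Last day offset: 31 - 1 = 30 days
Weekday index = (5 + 30) mod 7 = 0

Monday, May 31
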